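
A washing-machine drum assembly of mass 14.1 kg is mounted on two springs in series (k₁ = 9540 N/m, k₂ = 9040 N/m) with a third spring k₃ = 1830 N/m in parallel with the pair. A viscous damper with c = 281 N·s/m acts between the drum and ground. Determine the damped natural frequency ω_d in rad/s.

19.0 rad/s

Series pair: k_s = k₁k₂/(k₁+k₂) = (9540)(9040)/(9540 + 9040) = 4642 N/m. In parallel with k₃: k_eq = 4642 + 1830 = 6472 N/m.
ω_n = √(k_eq/m) = √(6472/14.1) = 21.42 rad/s.
Critical damping c_c = 2√(k_eq·m) = 2√(6472 × 14.1) = 604.2 N·s/m, so ζ = c/c_c = 281/604.2 = 0.4651.
ω_d = ω_n√(1 − ζ²) = 21.42 × √(1 − 0.216) = 18.97 rad/s.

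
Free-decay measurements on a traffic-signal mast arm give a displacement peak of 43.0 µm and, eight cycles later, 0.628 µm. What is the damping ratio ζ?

0.0838

Logarithmic decrement δ = (1/n)·ln(x₀/x_n) = (1/8)·ln(43.0/0.628) = (1/8)·ln(68.47) = 0.5283.
ζ = δ/√(4π² + δ²) = 0.5283/√(39.48 + 0.279) = 0.5283/6.305 = 0.08379.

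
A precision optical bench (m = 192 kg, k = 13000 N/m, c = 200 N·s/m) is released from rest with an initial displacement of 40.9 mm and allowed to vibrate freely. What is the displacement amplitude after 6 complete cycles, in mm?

ζ = c/(2√(km)) = 200/(2√(13000 × 192)) = 200/3160 = 0.06330.
Logarithmic decrement δ = 2πζ/√(1 − ζ²) = 2π × 0.06330/√(1 − 0.00401) = 0.3985.
After n cycles, x_n/x₀ = e^(−nδ), so x_6 = 40.9 × e^(−6 × 0.3985) = 40.9 × 0.09154 = 3.744 mm.

3.74 mm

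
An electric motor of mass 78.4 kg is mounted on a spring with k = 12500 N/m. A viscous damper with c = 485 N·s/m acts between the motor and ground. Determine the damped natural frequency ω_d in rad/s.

ω_n = √(k/m) = √(12500/78.4) = 12.63 rad/s.
Critical damping c_c = 2√(k·m) = 2√(12500 × 78.4) = 1980 N·s/m, so ζ = c/c_c = 485/1980 = 0.2450.
ω_d = ω_n√(1 − ζ²) = 12.63 × √(1 − 0.0600) = 12.24 rad/s.

12.2 rad/s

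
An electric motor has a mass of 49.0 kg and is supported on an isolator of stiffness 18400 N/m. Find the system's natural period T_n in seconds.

0.324 s

ω_n = √(k/m) = √(18400/49.0) = √375.5 = 19.38 rad/s.
T_n = 2π/ω_n = 6.283/19.38 = 0.3242 s.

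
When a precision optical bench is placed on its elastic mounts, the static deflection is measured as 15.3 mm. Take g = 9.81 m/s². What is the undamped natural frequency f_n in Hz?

4.03 Hz

ω_n = √(g/δ_st) = √(9.81/0.0153) = √641.2 = 25.32 rad/s.
f_n = ω_n/(2π) = 25.32/6.283 = 4.030 Hz.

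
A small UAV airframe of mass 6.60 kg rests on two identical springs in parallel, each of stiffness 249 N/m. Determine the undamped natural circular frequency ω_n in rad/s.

Parallel springs add: k_eq = 2 × 249 = 498.0 N/m.
ω_n = √(k_eq/m) = √(498.0/6.60) = √75.45 = 8.686 rad/s.

8.69 rad/s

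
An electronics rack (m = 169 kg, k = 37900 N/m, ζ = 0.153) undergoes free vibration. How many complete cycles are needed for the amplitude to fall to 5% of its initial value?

Logarithmic decrement δ = 2πζ/√(1 − ζ²) = 2π × 0.1530/√(1 − 0.0234) = 0.9728.
x_n/x₀ = e^(−nδ) ≤ 0.05; take ln: n ≥ ln(1/0.05)/δ = 2.996/0.9728 = 3.080.
So 4 complete cycles are required.

4 cycles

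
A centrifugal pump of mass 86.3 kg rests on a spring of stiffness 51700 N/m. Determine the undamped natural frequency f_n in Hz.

3.90 Hz

ω_n = √(k/m) = √(51700/86.3) = √599.1 = 24.48 rad/s.
f_n = ω_n/(2π) = 24.48/6.283 = 3.895 Hz.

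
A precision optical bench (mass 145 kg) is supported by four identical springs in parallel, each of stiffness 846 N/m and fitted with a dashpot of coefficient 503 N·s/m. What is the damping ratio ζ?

0.359

Parallel springs add: k_eq = 4 × 846 = 3384 N/m.
ω_n = √(k_eq/m) = √(3384/145) = 4.831 rad/s.
Critical damping c_c = 2√(k_eq·m) = 2√(3384 × 145) = 1401 N·s/m, so ζ = c/c_c = 503/1401 = 0.3590.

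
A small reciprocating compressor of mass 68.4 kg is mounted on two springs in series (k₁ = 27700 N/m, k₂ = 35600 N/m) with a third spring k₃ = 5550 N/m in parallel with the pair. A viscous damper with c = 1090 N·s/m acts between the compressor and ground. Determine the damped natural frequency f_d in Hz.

Series pair: k_s = k₁k₂/(k₁+k₂) = (27700)(35600)/(27700 + 35600) = 15580 N/m. In parallel with k₃: k_eq = 15580 + 5550 = 21130 N/m.
ω_n = √(k_eq/m) = √(21130/68.4) = 17.58 rad/s.
Critical damping c_c = 2√(k_eq·m) = 2√(21130 × 68.4) = 2404 N·s/m, so ζ = c/c_c = 1090/2404 = 0.4534.
ω_d = ω_n√(1 − ζ²) = 17.58 × √(1 − 0.206) = 15.67 rad/s.
f_d = ω_d/(2π) = 2.493 Hz.

2.49 Hz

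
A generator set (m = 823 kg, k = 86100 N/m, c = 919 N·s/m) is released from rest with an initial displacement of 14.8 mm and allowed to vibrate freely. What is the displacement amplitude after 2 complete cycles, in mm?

7.45 mm

ζ = c/(2√(km)) = 919/(2√(86100 × 823)) = 919/16840 = 0.05459.
Logarithmic decrement δ = 2πζ/√(1 − ζ²) = 2π × 0.05459/√(1 − 0.00298) = 0.3435.
After n cycles, x_n/x₀ = e^(−nδ), so x_2 = 14.8 × e^(−2 × 0.3435) = 14.8 × 0.5031 = 7.446 mm.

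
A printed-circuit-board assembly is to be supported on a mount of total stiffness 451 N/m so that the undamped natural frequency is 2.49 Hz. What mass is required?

1.84 kg

ω_n = 2πf_n = 2π × 2.49 = 15.65 rad/s.
m = k/ω_n² = 451/15.65² = 451/244.8 = 1.843 kg.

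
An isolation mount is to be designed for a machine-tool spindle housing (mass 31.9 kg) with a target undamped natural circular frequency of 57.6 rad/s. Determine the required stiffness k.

106000 N/m

k = m·ω_n² = 31.9 × 57.60² = 31.9 × 3318 = 105800 N/m.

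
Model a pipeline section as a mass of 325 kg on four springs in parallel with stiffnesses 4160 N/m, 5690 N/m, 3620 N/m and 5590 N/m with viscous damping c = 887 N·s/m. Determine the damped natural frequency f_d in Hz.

1.20 Hz

Parallel springs add: k_eq = 4160 + 5690 + 3620 + 5590 = 19060 N/m.
ω_n = √(k_eq/m) = √(19060/325) = 7.658 rad/s.
Critical damping c_c = 2√(k_eq·m) = 2√(19060 × 325) = 4978 N·s/m, so ζ = c/c_c = 887/4978 = 0.1782.
ω_d = ω_n√(1 − ζ²) = 7.658 × √(1 − 0.0318) = 7.536 rad/s.
f_d = ω_d/(2π) = 1.199 Hz.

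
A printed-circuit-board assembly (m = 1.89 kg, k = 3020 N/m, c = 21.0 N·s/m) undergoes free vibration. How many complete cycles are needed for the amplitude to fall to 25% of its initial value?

2 cycles

ζ = c/(2√(km)) = 21.0/(2√(3020 × 1.89)) = 21.0/151.1 = 0.1390.
Logarithmic decrement δ = 2πζ/√(1 − ζ²) = 2π × 0.1390/√(1 − 0.0193) = 0.8818.
x_n/x₀ = e^(−nδ) ≤ 0.25; take ln: n ≥ ln(1/0.25)/δ = 1.386/0.8818 = 1.572.
So 2 complete cycles are required.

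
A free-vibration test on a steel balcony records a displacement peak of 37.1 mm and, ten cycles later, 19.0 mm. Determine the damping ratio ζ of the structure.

0.0106

Logarithmic decrement δ = (1/n)·ln(x₀/x_n) = (1/10)·ln(37.1/19.0) = (1/10)·ln(1.953) = 0.06692.
ζ = δ/√(4π² + δ²) = 0.06692/√(39.48 + 0.00448) = 0.06692/6.284 = 0.01065.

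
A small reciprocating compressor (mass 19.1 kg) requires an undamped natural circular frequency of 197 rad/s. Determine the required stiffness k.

741000 N/m

k = m·ω_n² = 19.1 × 197.0² = 19.1 × 38810 = 741300 N/m.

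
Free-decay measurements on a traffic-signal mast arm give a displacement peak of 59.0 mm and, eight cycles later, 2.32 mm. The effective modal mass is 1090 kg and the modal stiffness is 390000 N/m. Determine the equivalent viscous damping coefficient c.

Logarithmic decrement δ = (1/n)·ln(x₀/x_n) = (1/8)·ln(59.0/2.32) = (1/8)·ln(25.43) = 0.4045.
ζ = δ/√(4π² + δ²) = 0.4045/√(39.48 + 0.164) = 0.4045/6.296 = 0.06424.
c = ζ · 2√(km) = 0.06424 × 2√(390000 × 1090) = 0.06424 × 41240 = 2649 N·s/m.

2650 N·s/m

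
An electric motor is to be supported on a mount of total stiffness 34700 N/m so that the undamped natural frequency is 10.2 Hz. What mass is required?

ω_n = 2πf_n = 2π × 10.2 = 64.09 rad/s.
m = k/ω_n² = 34700/64.09² = 34700/4107 = 8.448 kg.

8.45 kg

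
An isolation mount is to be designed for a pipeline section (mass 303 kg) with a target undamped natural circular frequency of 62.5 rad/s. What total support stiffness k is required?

k = m·ω_n² = 303 × 62.50² = 303 × 3906 = 1184000 N/m.

1180000 N/m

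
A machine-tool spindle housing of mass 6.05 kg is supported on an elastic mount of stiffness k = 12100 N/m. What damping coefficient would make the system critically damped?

c_c = 2√(k·m) = 2√(12100 × 6.05) = 2 × 270.6 = 541.1 N·s/m.

541 N·s/m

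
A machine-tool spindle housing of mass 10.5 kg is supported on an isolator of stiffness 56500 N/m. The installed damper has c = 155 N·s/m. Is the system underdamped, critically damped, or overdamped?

underdamped

c_c = 2√(k·m) = 1540 N·s/m; ζ = c/c_c = 155/1540 = 0.101.
Since ζ < 1 the system is underdamped.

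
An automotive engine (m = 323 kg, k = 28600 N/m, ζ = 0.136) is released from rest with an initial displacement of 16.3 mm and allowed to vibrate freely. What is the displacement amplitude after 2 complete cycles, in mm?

Logarithmic decrement δ = 2πζ/√(1 − ζ²) = 2π × 0.1360/√(1 − 0.0185) = 0.8625.
After n cycles, x_n/x₀ = e^(−nδ), so x_2 = 16.3 × e^(−2 × 0.8625) = 16.3 × 0.1782 = 2.904 mm.

2.90 mm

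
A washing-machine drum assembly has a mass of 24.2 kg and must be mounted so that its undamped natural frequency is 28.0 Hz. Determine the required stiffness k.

749000 N/m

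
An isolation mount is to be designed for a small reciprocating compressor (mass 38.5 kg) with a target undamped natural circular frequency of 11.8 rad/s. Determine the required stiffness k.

5360 N/m

k = m·ω_n² = 38.5 × 11.80² = 38.5 × 139.2 = 5361 N/m.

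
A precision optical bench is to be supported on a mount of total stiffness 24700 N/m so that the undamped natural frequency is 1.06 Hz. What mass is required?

557 kg

ω_n = 2πf_n = 2π × 1.06 = 6.660 rad/s.
m = k/ω_n² = 24700/6.660² = 24700/44.36 = 556.8 kg.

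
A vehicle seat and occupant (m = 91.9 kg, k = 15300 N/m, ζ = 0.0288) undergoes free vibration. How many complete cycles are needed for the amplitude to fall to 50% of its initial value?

Logarithmic decrement δ = 2πζ/√(1 − ζ²) = 2π × 0.02880/√(1 − 0.000829) = 0.1810.
x_n/x₀ = e^(−nδ) ≤ 0.5; take ln: n ≥ ln(1/0.5)/δ = 0.6931/0.1810 = 3.829.
So 4 complete cycles are required.

4 cycles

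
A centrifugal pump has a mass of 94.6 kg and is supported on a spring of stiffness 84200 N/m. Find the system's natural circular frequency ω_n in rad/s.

ω_n = √(k/m) = √(84200/94.6) = √890.1 = 29.83 rad/s.

29.8 rad/s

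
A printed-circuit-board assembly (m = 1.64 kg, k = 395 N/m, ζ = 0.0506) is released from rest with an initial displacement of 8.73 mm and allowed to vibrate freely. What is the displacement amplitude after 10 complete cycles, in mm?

0.362 mm

Logarithmic decrement δ = 2πζ/√(1 − ζ²) = 2π × 0.05060/√(1 − 0.00256) = 0.3183.
After n cycles, x_n/x₀ = e^(−nδ), so x_10 = 8.73 × e^(−10 × 0.3183) = 8.73 × 0.04145 = 0.3618 mm.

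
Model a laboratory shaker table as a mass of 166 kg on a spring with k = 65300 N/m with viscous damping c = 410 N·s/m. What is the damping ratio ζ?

ω_n = √(k/m) = √(65300/166) = 19.83 rad/s.
Critical damping c_c = 2√(k·m) = 2√(65300 × 166) = 6585 N·s/m, so ζ = c/c_c = 410/6585 = 0.06226.

0.0623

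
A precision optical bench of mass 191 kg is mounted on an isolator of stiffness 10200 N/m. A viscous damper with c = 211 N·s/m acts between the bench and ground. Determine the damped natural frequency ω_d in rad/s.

7.29 rad/s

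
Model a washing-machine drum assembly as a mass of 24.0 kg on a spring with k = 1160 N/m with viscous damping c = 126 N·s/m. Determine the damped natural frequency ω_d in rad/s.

ω_n = √(k/m) = √(1160/24.0) = 6.952 rad/s.
Critical damping c_c = 2√(k·m) = 2√(1160 × 24.0) = 333.7 N·s/m, so ζ = c/c_c = 126/333.7 = 0.3776.
ω_d = ω_n√(1 − ζ²) = 6.952 × √(1 − 0.143) = 6.438 rad/s.

6.44 rad/s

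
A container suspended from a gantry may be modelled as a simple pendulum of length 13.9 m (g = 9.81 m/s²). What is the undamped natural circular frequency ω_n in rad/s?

0.840 rad/s

For a simple pendulum ω_n = √(g/L) = √(9.81/13.9) = √0.7058 = 0.8401 rad/s.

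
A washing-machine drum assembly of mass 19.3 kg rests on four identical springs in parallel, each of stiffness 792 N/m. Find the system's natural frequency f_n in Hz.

Parallel springs add: k_eq = 4 × 792 = 3168 N/m.
ω_n = √(k_eq/m) = √(3168/19.3) = √164.1 = 12.81 rad/s.
f_n = ω_n/(2π) = 12.81/6.283 = 2.039 Hz.

2.04 Hz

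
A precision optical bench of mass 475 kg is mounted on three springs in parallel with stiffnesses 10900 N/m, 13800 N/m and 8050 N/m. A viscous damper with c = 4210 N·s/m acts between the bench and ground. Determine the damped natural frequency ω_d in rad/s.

Parallel springs add: k_eq = 10900 + 13800 + 8050 = 32750 N/m.
ω_n = √(k_eq/m) = √(32750/475) = 8.303 rad/s.
Critical damping c_c = 2√(k_eq·m) = 2√(32750 × 475) = 7888 N·s/m, so ζ = c/c_c = 4210/7888 = 0.5337.
ω_d = ω_n√(1 − ζ²) = 8.303 × √(1 − 0.285) = 7.022 rad/s.

7.02 rad/s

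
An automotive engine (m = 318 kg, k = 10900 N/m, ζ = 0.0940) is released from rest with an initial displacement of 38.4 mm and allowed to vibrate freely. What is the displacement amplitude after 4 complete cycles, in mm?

3.58 mm

Logarithmic decrement δ = 2πζ/√(1 − ζ²) = 2π × 0.09400/√(1 − 0.00884) = 0.5932.
After n cycles, x_n/x₀ = e^(−nδ), so x_4 = 38.4 × e^(−4 × 0.5932) = 38.4 × 0.09320 = 3.579 mm.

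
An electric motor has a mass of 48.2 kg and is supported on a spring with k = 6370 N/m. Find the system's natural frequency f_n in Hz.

ω_n = √(k/m) = √(6370/48.2) = √132.2 = 11.50 rad/s.
f_n = ω_n/(2π) = 11.50/6.283 = 1.830 Hz.

1.83 Hz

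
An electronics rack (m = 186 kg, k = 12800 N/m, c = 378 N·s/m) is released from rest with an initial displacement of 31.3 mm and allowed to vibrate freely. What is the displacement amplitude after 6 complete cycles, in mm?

0.298 mm

ζ = c/(2√(km)) = 378/(2√(12800 × 186)) = 378/3086 = 0.1225.
Logarithmic decrement δ = 2πζ/√(1 − ζ²) = 2π × 0.1225/√(1 − 0.0150) = 0.7755.
After n cycles, x_n/x₀ = e^(−nδ), so x_6 = 31.3 × e^(−6 × 0.7755) = 31.3 × 0.009535 = 0.2984 mm.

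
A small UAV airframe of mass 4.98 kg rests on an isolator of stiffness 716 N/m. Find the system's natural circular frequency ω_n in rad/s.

12.0 rad/s

ω_n = √(k/m) = √(716.0/4.98) = √143.8 = 11.99 rad/s.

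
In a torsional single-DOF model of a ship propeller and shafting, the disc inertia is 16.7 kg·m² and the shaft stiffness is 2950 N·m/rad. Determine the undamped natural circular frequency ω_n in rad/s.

ω_n = √(k_t/J) = √(2950/16.7) = √176.6 = 13.29 rad/s.

13.3 rad/s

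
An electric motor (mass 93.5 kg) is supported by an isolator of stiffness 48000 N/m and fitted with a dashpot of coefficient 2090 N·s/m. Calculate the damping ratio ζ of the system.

0.493

ω_n = √(k/m) = √(48000/93.5) = 22.66 rad/s.
Critical damping c_c = 2√(k·m) = 2√(48000 × 93.5) = 4237 N·s/m, so ζ = c/c_c = 2090/4237 = 0.4933.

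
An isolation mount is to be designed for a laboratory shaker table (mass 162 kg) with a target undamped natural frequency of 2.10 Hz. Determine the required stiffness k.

ω_n = 2πf_n = 2π × 2.10 = 13.19 rad/s.
k = m·ω_n² = 162 × 13.19² = 162 × 174.1 = 28200 N/m.

28200 N/m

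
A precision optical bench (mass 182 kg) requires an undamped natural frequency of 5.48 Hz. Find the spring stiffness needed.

216000 N/m

ω_n = 2πf_n = 2π × 5.48 = 34.43 rad/s.
k = m·ω_n² = 182 × 34.43² = 182 × 1186 = 215800 N/m.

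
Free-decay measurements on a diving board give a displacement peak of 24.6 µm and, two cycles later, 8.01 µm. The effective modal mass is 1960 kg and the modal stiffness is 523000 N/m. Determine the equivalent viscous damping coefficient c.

5690 N·s/m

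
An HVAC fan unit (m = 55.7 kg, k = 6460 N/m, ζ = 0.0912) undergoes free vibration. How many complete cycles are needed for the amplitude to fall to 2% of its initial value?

Logarithmic decrement δ = 2πζ/√(1 − ζ²) = 2π × 0.09120/√(1 − 0.00832) = 0.5754.
x_n/x₀ = e^(−nδ) ≤ 0.02; take ln: n ≥ ln(1/0.02)/δ = 3.912/0.5754 = 6.798.
So 7 complete cycles are required.

7 cycles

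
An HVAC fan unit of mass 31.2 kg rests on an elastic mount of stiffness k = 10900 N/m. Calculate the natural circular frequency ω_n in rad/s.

ω_n = √(k/m) = √(10900/31.2) = √349.4 = 18.69 rad/s.

18.7 rad/s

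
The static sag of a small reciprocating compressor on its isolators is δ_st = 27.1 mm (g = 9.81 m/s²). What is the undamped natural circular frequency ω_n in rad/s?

ω_n = √(g/δ_st) = √(9.81/0.0271) = √362.0 = 19.03 rad/s.

19.0 rad/s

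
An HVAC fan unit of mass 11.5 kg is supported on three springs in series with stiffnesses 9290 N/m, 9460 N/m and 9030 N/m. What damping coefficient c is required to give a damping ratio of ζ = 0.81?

Series springs: 1/k_eq = 1/9290 + 1/9460 + 1/9030 = 0.0003241, so k_eq = 3086 N/m.
c_c = 2√(k_eq·m) = 2√(3086 × 11.5) = 376.7 N·s/m.
c = ζ·c_c = 0.81 × 376.7 = 305.2 N·s/m.

305 N·s/m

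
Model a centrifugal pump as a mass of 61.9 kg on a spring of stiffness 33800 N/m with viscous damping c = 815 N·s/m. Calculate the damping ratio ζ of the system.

ω_n = √(k/m) = √(33800/61.9) = 23.37 rad/s.
Critical damping c_c = 2√(k·m) = 2√(33800 × 61.9) = 2893 N·s/m, so ζ = c/c_c = 815/2893 = 0.2817.

0.282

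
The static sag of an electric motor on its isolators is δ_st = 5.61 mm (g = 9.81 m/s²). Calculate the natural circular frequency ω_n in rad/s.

ω_n = √(g/δ_st) = √(9.81/0.00561) = √1749 = 41.82 rad/s.

41.8 rad/s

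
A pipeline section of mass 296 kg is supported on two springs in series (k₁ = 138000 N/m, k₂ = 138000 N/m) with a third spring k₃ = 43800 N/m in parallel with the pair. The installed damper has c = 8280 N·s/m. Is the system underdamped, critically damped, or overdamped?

Series pair: k_s = k₁k₂/(k₁+k₂) = (138000)(138000)/(138000 + 138000) = 69000 N/m. In parallel with k₃: k_eq = 69000 + 43800 = 112800 N/m.
c_c = 2√(k_eq·m) = 11560 N·s/m; ζ = c/c_c = 8280/11560 = 0.716.
Since ζ < 1 the system is underdamped.

underdamped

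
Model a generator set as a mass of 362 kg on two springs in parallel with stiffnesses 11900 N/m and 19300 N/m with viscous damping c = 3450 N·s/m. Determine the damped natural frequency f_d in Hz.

Parallel springs add: k_eq = 11900 + 19300 = 31200 N/m.
ω_n = √(k_eq/m) = √(31200/362) = 9.284 rad/s.
Critical damping c_c = 2√(k_eq·m) = 2√(31200 × 362) = 6721 N·s/m, so ζ = c/c_c = 3450/6721 = 0.5133.
ω_d = ω_n√(1 − ζ²) = 9.284 × √(1 − 0.263) = 7.967 rad/s.
f_d = ω_d/(2π) = 1.268 Hz.

1.27 Hz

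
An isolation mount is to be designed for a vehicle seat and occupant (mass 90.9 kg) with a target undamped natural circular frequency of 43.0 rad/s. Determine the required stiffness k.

k = m·ω_n² = 90.9 × 43.00² = 90.9 × 1849 = 168100 N/m.

168000 N/m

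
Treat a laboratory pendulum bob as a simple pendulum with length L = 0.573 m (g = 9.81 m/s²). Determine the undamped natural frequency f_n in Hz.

0.659 Hz

For a simple pendulum ω_n = √(g/L) = √(9.81/0.573) = √17.12 = 4.138 rad/s.
f_n = ω_n/(2π) = 4.138/6.283 = 0.6585 Hz.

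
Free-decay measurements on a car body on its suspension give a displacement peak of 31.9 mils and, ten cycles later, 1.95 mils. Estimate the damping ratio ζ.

Logarithmic decrement δ = (1/n)·ln(x₀/x_n) = (1/10)·ln(31.9/1.95) = (1/10)·ln(16.36) = 0.2795.
ζ = δ/√(4π² + δ²) = 0.2795/√(39.48 + 0.0781) = 0.2795/6.289 = 0.04444.

0.0444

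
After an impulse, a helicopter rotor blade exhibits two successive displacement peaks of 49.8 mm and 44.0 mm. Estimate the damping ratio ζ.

Logarithmic decrement δ = (1/n)·ln(x₀/x_n) = (1/1)·ln(49.8/44.0) = (1/1)·ln(1.132) = 0.1238.
ζ = δ/√(4π² + δ²) = 0.1238/√(39.48 + 0.0153) = 0.1238/6.284 = 0.01970.

0.0197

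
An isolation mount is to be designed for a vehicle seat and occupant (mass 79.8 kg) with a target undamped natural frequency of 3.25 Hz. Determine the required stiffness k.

33300 N/m

ω_n = 2πf_n = 2π × 3.25 = 20.42 rad/s.
k = m·ω_n² = 79.8 × 20.42² = 79.8 × 417.0 = 33280 N/m.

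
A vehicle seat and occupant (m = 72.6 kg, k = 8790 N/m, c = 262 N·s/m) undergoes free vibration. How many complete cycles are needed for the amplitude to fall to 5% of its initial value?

3 cycles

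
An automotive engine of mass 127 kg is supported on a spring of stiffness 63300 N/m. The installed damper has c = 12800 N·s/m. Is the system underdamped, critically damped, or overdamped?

c_c = 2√(k·m) = 5671 N·s/m; ζ = c/c_c = 12800/5671 = 2.26.
Since ζ > 1 the system is overdamped.

overdamped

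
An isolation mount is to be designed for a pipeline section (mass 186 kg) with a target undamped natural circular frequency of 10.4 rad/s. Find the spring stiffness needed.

20100 N/m

k = m·ω_n² = 186 × 10.40² = 186 × 108.2 = 20120 N/m.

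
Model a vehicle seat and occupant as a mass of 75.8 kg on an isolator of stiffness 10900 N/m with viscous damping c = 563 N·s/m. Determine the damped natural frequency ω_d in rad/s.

11.4 rad/s

ω_n = √(k/m) = √(10900/75.8) = 11.99 rad/s.
Critical damping c_c = 2√(k·m) = 2√(10900 × 75.8) = 1818 N·s/m, so ζ = c/c_c = 563/1818 = 0.3097.
ω_d = ω_n√(1 − ζ²) = 11.99 × √(1 − 0.0959) = 11.40 rad/s.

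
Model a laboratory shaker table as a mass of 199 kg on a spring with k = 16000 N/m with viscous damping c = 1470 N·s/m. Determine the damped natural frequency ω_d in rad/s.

ω_n = √(k/m) = √(16000/199) = 8.967 rad/s.
Critical damping c_c = 2√(k·m) = 2√(16000 × 199) = 3569 N·s/m, so ζ = c/c_c = 1470/3569 = 0.4119.
ω_d = ω_n√(1 − ζ²) = 8.967 × √(1 − 0.170) = 8.171 rad/s.

8.17 rad/s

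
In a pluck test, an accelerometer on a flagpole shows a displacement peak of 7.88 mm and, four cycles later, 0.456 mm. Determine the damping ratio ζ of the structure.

0.113

Logarithmic decrement δ = (1/n)·ln(x₀/x_n) = (1/4)·ln(7.88/0.456) = (1/4)·ln(17.28) = 0.7124.
ζ = δ/√(4π² + δ²) = 0.7124/√(39.48 + 0.508) = 0.7124/6.323 = 0.1127.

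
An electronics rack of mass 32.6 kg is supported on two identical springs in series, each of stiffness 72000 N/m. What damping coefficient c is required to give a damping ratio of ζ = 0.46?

997 N·s/m

Series springs: 1/k_eq = 2/72000, so k_eq = 72000/2 = 36000 N/m.
c_c = 2√(k_eq·m) = 2√(36000 × 32.6) = 2167 N·s/m.
c = ζ·c_c = 0.46 × 2167 = 996.7 N·s/m.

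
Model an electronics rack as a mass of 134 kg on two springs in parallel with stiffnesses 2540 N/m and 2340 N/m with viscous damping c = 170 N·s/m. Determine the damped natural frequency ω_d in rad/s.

Parallel springs add: k_eq = 2540 + 2340 = 4880 N/m.
ω_n = √(k_eq/m) = √(4880/134) = 6.035 rad/s.
Critical damping c_c = 2√(k_eq·m) = 2√(4880 × 134) = 1617 N·s/m, so ζ = c/c_c = 170/1617 = 0.1051.
ω_d = ω_n√(1 − ζ²) = 6.035 × √(1 − 0.0110) = 6.001 rad/s.

6.00 rad/s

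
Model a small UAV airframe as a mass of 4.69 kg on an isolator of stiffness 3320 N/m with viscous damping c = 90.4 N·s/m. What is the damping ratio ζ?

0.362

ω_n = √(k/m) = √(3320/4.69) = 26.61 rad/s.
Critical damping c_c = 2√(k·m) = 2√(3320 × 4.69) = 249.6 N·s/m, so ζ = c/c_c = 90.4/249.6 = 0.3622.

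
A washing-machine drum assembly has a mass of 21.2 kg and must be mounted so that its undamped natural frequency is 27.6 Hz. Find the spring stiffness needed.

ω_n = 2πf_n = 2π × 27.6 = 173.4 rad/s.
k = m·ω_n² = 21.2 × 173.4² = 21.2 × 30070 = 637500 N/m.

638000 N/m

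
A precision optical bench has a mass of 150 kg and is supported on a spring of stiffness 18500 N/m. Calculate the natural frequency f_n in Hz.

ω_n = √(k/m) = √(18500/150) = √123.3 = 11.11 rad/s.
f_n = ω_n/(2π) = 11.11/6.283 = 1.768 Hz.

1.77 Hz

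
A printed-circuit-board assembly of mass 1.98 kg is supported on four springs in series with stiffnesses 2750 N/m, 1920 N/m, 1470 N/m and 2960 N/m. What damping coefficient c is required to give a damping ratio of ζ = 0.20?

12.9 N·s/m

Series springs: 1/k_eq = 1/2750 + 1/1920 + 1/1470 + 1/2960 = 0.001903, so k_eq = 525.6 N/m.
c_c = 2√(k_eq·m) = 2√(525.6 × 1.98) = 64.52 N·s/m.
c = ζ·c_c = 0.20 × 64.52 = 12.90 N·s/m.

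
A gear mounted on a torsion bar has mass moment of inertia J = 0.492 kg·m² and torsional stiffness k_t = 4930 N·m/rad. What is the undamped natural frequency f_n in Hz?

ω_n = √(k_t/J) = √(4930/0.492) = √10020 = 100.1 rad/s.
f_n = ω_n/(2π) = 100.1/6.283 = 15.93 Hz.

15.9 Hz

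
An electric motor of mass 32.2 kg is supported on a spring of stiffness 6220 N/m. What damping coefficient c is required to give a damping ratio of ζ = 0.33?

295 N·s/m

c_c = 2√(k·m) = 2√(6220 × 32.2) = 895.1 N·s/m.
c = ζ·c_c = 0.33 × 895.1 = 295.4 N·s/m.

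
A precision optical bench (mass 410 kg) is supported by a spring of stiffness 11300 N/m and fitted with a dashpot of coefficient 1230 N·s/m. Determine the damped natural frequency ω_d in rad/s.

5.03 rad/s

ω_n = √(k/m) = √(11300/410) = 5.250 rad/s.
Critical damping c_c = 2√(k·m) = 2√(11300 × 410) = 4305 N·s/m, so ζ = c/c_c = 1230/4305 = 0.2857.
ω_d = ω_n√(1 − ζ²) = 5.250 × √(1 − 0.0816) = 5.031 rad/s.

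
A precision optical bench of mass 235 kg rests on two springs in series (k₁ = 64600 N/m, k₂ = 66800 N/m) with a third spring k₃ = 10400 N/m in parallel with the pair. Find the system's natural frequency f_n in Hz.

Series pair: k_s = k₁k₂/(k₁+k₂) = (64600)(66800)/(64600 + 66800) = 32840 N/m. In parallel with k₃: k_eq = 32840 + 10400 = 43240 N/m.
ω_n = √(k_eq/m) = √(43240/235) = √184.0 = 13.56 rad/s.
f_n = ω_n/(2π) = 13.56/6.283 = 2.159 Hz.

2.16 Hz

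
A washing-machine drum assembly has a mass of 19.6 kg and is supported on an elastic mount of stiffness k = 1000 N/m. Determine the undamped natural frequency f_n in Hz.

1.14 Hz

ω_n = √(k/m) = √(1000/19.6) = √51.02 = 7.143 rad/s.
f_n = ω_n/(2π) = 7.143/6.283 = 1.137 Hz.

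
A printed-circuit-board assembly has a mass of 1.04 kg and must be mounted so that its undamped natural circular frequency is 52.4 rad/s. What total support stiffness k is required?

2860 N/m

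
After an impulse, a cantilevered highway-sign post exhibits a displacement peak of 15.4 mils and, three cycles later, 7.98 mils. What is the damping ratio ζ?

0.0349

Logarithmic decrement δ = (1/n)·ln(x₀/x_n) = (1/3)·ln(15.4/7.98) = (1/3)·ln(1.930) = 0.2191.
ζ = δ/√(4π² + δ²) = 0.2191/√(39.48 + 0.0480) = 0.2191/6.287 = 0.03486.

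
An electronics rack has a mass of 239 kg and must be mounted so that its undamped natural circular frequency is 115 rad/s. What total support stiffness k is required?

3160000 N/m

k = m·ω_n² = 239 × 115.0² = 239 × 13220 = 3161000 N/m.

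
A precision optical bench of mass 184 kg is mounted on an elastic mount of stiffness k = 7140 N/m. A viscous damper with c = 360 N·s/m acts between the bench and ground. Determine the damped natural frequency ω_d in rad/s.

6.15 rad/s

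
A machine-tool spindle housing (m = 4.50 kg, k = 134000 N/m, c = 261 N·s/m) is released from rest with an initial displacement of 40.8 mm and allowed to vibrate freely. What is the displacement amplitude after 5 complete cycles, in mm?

0.193 mm

ζ = c/(2√(km)) = 261/(2√(134000 × 4.50)) = 261/1553 = 0.1681.
Logarithmic decrement δ = 2πζ/√(1 − ζ²) = 2π × 0.1681/√(1 − 0.0282) = 1.071.
After n cycles, x_n/x₀ = e^(−nδ), so x_5 = 40.8 × e^(−5 × 1.071) = 40.8 × 0.004721 = 0.1926 mm.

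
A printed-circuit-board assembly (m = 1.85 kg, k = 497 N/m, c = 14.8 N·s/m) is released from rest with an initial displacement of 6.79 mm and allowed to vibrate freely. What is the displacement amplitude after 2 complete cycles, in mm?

0.287 mm

ζ = c/(2√(km)) = 14.8/(2√(497 × 1.85)) = 14.8/60.64 = 0.2440.
Logarithmic decrement δ = 2πζ/√(1 − ζ²) = 2π × 0.2440/√(1 − 0.0596) = 1.581.
After n cycles, x_n/x₀ = e^(−nδ), so x_2 = 6.79 × e^(−2 × 1.581) = 6.79 × 0.04233 = 0.2874 mm.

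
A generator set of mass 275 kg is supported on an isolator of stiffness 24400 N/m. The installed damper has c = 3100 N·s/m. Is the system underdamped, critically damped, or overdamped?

underdamped

c_c = 2√(k·m) = 5181 N·s/m; ζ = c/c_c = 3100/5181 = 0.598.
Since ζ < 1 the system is underdamped.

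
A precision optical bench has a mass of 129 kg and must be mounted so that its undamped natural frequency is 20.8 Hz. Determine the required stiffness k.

ω_n = 2πf_n = 2π × 20.8 = 130.7 rad/s.
k = m·ω_n² = 129 × 130.7² = 129 × 17080 = 2203000 N/m.

2200000 N/m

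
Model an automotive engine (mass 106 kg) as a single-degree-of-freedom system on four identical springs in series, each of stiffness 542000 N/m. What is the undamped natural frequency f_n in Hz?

5.69 Hz

Series springs: 1/k_eq = 4/542000, so k_eq = 542000/4 = 135500 N/m.
ω_n = √(k_eq/m) = √(135500/106) = √1278 = 35.75 rad/s.
f_n = ω_n/(2π) = 35.75/6.283 = 5.690 Hz.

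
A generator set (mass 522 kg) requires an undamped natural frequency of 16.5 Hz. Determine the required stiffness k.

5610000 N/m

ω_n = 2πf_n = 2π × 16.5 = 103.7 rad/s.
k = m·ω_n² = 522 × 103.7² = 522 × 10750 = 5610000 N/m.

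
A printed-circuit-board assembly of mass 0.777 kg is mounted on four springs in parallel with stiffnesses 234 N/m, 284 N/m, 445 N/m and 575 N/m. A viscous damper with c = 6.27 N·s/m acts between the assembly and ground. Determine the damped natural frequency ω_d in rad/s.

44.3 rad/s

Parallel springs add: k_eq = 234 + 284 + 445 + 575 = 1538 N/m.
ω_n = √(k_eq/m) = √(1538/0.777) = 44.49 rad/s.
Critical damping c_c = 2√(k_eq·m) = 2√(1538 × 0.777) = 69.14 N·s/m, so ζ = c/c_c = 6.27/69.14 = 0.09069.
ω_d = ω_n√(1 − ζ²) = 44.49 × √(1 − 0.00822) = 44.31 rad/s.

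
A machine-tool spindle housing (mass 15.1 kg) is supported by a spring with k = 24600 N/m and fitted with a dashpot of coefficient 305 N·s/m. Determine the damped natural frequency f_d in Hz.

6.22 Hz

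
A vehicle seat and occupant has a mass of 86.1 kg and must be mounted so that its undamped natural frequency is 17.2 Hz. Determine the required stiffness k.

1010000 N/m

ω_n = 2πf_n = 2π × 17.2 = 108.1 rad/s.
k = m·ω_n² = 86.1 × 108.1² = 86.1 × 11680 = 1006000 N/m.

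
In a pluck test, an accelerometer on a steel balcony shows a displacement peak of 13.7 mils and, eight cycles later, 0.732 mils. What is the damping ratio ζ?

0.0582

Logarithmic decrement δ = (1/n)·ln(x₀/x_n) = (1/8)·ln(13.7/0.732) = (1/8)·ln(18.72) = 0.3662.
ζ = δ/√(4π² + δ²) = 0.3662/√(39.48 + 0.134) = 0.3662/6.294 = 0.05818.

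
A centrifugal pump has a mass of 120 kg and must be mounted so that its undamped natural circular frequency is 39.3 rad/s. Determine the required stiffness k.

k = m·ω_n² = 120 × 39.30² = 120 × 1544 = 185300 N/m.

185000 N/m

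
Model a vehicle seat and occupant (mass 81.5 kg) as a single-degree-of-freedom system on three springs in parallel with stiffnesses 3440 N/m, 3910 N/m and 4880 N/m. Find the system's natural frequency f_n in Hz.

1.95 Hz

Parallel springs add: k_eq = 3440 + 3910 + 4880 = 12230 N/m.
ω_n = √(k_eq/m) = √(12230/81.5) = √150.1 = 12.25 rad/s.
f_n = ω_n/(2π) = 12.25/6.283 = 1.950 Hz.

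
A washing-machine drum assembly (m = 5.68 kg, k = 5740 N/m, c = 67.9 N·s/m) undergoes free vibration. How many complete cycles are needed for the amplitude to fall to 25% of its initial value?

2 cycles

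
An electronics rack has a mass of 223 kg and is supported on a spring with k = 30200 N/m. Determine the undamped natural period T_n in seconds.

0.540 s

ω_n = √(k/m) = √(30200/223) = √135.4 = 11.64 rad/s.
T_n = 2π/ω_n = 6.283/11.64 = 0.5399 s.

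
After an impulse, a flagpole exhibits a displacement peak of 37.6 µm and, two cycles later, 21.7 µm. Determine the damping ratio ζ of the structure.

0.0437

Logarithmic decrement δ = (1/n)·ln(x₀/x_n) = (1/2)·ln(37.6/21.7) = (1/2)·ln(1.733) = 0.2748.
ζ = δ/√(4π² + δ²) = 0.2748/√(39.48 + 0.0755) = 0.2748/6.289 = 0.04370.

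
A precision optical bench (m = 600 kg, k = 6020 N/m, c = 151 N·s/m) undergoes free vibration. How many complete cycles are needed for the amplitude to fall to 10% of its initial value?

10 cycles

ζ = c/(2√(km)) = 151/(2√(6020 × 600)) = 151/3801 = 0.03973.
Logarithmic decrement δ = 2πζ/√(1 − ζ²) = 2π × 0.03973/√(1 − 0.00158) = 0.2498.
x_n/x₀ = e^(−nδ) ≤ 0.1; take ln: n ≥ ln(1/0.1)/δ = 2.303/0.2498 = 9.218.
So 10 complete cycles are required.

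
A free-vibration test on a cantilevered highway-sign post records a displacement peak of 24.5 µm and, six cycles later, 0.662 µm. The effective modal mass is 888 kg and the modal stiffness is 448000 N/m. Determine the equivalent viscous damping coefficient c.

Logarithmic decrement δ = (1/n)·ln(x₀/x_n) = (1/6)·ln(24.5/0.662) = (1/6)·ln(37.01) = 0.6019.
ζ = δ/√(4π² + δ²) = 0.6019/√(39.48 + 0.362) = 0.6019/6.312 = 0.09535.
c = ζ · 2√(km) = 0.09535 × 2√(448000 × 888) = 0.09535 × 39890 = 3804 N·s/m.

3800 N·s/m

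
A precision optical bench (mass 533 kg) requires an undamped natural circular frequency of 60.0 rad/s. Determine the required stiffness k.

k = m·ω_n² = 533 × 60.00² = 533 × 3600 = 1919000 N/m.

1920000 N/m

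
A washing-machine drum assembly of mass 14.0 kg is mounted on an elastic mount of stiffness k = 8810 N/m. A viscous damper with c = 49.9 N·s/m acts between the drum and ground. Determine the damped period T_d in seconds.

0.251 s

ω_n = √(k/m) = √(8810/14.0) = 25.09 rad/s.
Critical damping c_c = 2√(k·m) = 2√(8810 × 14.0) = 702.4 N·s/m, so ζ = c/c_c = 49.9/702.4 = 0.07104.
ω_d = ω_n√(1 − ζ²) = 25.09 × √(1 − 0.00505) = 25.02 rad/s.
T_d = 2π/ω_d = 0.2511 s.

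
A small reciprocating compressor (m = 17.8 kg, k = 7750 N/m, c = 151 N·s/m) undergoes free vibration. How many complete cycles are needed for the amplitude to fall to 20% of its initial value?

ζ = c/(2√(km)) = 151/(2√(7750 × 17.8)) = 151/742.8 = 0.2033.
Logarithmic decrement δ = 2πζ/√(1 − ζ²) = 2π × 0.2033/√(1 − 0.0413) = 1.304.
x_n/x₀ = e^(−nδ) ≤ 0.2; take ln: n ≥ ln(1/0.2)/δ = 1.609/1.304 = 1.234.
So 2 complete cycles are required.

2 cycles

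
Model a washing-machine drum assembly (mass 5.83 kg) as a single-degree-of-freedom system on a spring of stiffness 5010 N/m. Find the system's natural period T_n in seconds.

0.214 s

ω_n = √(k/m) = √(5010/5.83) = √859.3 = 29.31 rad/s.
T_n = 2π/ω_n = 6.283/29.31 = 0.2143 s.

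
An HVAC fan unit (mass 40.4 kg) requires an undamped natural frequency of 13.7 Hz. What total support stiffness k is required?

299000 N/m

ω_n = 2πf_n = 2π × 13.7 = 86.08 rad/s.
k = m·ω_n² = 40.4 × 86.08² = 40.4 × 7410 = 299400 N/m.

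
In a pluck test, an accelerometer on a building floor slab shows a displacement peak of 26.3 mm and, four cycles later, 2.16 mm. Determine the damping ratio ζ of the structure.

Logarithmic decrement δ = (1/n)·ln(x₀/x_n) = (1/4)·ln(26.3/2.16) = (1/4)·ln(12.18) = 0.6249.
ζ = δ/√(4π² + δ²) = 0.6249/√(39.48 + 0.390) = 0.6249/6.314 = 0.09896.

0.0990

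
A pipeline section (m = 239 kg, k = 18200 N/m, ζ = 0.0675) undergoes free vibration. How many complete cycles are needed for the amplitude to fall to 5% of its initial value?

Logarithmic decrement δ = 2πζ/√(1 − ζ²) = 2π × 0.06750/√(1 − 0.00456) = 0.4251.
x_n/x₀ = e^(−nδ) ≤ 0.05; take ln: n ≥ ln(1/0.05)/δ = 2.996/0.4251 = 7.047.
So 8 complete cycles are required.

8 cycles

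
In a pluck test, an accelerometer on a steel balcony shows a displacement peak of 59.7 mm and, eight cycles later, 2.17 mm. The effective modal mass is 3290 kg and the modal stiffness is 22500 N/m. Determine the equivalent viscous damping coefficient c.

1130 N·s/m

Logarithmic decrement δ = (1/n)·ln(x₀/x_n) = (1/8)·ln(59.7/2.17) = (1/8)·ln(27.51) = 0.4143.
ζ = δ/√(4π² + δ²) = 0.4143/√(39.48 + 0.172) = 0.4143/6.297 = 0.06580.
c = ζ · 2√(km) = 0.06580 × 2√(22500 × 3290) = 0.06580 × 17210 = 1132 N·s/m.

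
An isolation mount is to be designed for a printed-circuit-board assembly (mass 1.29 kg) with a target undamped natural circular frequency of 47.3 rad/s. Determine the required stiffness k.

2890 N/m

k = m·ω_n² = 1.29 × 47.30² = 1.29 × 2237 = 2886 N/m.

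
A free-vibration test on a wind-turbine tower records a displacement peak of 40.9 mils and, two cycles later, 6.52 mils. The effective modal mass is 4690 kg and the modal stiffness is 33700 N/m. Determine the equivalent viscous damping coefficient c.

3640 N·s/m

Logarithmic decrement δ = (1/n)·ln(x₀/x_n) = (1/2)·ln(40.9/6.52) = (1/2)·ln(6.273) = 0.9181.
ζ = δ/√(4π² + δ²) = 0.9181/√(39.48 + 0.843) = 0.9181/6.350 = 0.1446.
c = ζ · 2√(km) = 0.1446 × 2√(33700 × 4690) = 0.1446 × 25140 = 3636 N·s/m.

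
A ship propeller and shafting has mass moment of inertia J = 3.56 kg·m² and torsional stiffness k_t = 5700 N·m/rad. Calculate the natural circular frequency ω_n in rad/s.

ω_n = √(k_t/J) = √(5700/3.56) = √1601 = 40.01 rad/s.

40.0 rad/s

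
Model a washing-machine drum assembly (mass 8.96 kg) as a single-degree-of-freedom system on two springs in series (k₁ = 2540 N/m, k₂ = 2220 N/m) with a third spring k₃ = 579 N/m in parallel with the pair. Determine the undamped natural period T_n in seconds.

0.448 s

Series pair: k_s = k₁k₂/(k₁+k₂) = (2540)(2220)/(2540 + 2220) = 1185 N/m. In parallel with k₃: k_eq = 1185 + 579 = 1764 N/m.
ω_n = √(k_eq/m) = √(1764/8.96) = √196.8 = 14.03 rad/s.
T_n = 2π/ω_n = 6.283/14.03 = 0.4478 s.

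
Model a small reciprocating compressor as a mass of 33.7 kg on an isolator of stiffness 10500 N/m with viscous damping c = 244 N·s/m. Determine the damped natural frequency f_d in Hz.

2.75 Hz

ω_n = √(k/m) = √(10500/33.7) = 17.65 rad/s.
Critical damping c_c = 2√(k·m) = 2√(10500 × 33.7) = 1190 N·s/m, so ζ = c/c_c = 244/1190 = 0.2051.
ω_d = ω_n√(1 − ζ²) = 17.65 × √(1 − 0.0421) = 17.28 rad/s.
f_d = ω_d/(2π) = 2.750 Hz.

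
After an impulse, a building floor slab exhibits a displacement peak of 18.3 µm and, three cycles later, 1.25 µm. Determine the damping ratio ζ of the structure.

Logarithmic decrement δ = (1/n)·ln(x₀/x_n) = (1/3)·ln(18.3/1.25) = (1/3)·ln(14.64) = 0.8946.
ζ = δ/√(4π² + δ²) = 0.8946/√(39.48 + 0.800) = 0.8946/6.347 = 0.1410.

0.141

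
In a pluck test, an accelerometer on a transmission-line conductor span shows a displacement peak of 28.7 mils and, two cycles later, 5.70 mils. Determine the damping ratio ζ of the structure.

Logarithmic decrement δ = (1/n)·ln(x₀/x_n) = (1/2)·ln(28.7/5.70) = (1/2)·ln(5.035) = 0.8082.
ζ = δ/√(4π² + δ²) = 0.8082/√(39.48 + 0.653) = 0.8082/6.335 = 0.1276.

0.128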